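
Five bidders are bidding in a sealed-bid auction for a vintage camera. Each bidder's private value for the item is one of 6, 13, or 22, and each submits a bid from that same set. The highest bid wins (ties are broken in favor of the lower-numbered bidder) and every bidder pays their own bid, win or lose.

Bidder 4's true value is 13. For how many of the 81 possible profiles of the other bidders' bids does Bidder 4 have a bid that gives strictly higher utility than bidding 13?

79

Others bid (6, 6, 6, 22): truth gives -13; bid 6 gives -6 > -13. Violating.
Others bid (6, 6, 13, 6): truth gives -13; bid 6 gives -6 > -13. Violating.
Others bid (6, 6, 13, 13): truth gives -13; bid 6 gives -6 > -13. Violating.
Others bid (6, 6, 13, 22): truth gives -13; bid 6 gives -6 > -13. Violating.
Others bid (6, 6, 6, 6): truth gives 0; no alternative beats it.
Others bid (6, 6, 6, 13): truth gives 0; no alternative beats it.
(Checking all 81 profiles: 79 have a profitable deviation, 2 do not.)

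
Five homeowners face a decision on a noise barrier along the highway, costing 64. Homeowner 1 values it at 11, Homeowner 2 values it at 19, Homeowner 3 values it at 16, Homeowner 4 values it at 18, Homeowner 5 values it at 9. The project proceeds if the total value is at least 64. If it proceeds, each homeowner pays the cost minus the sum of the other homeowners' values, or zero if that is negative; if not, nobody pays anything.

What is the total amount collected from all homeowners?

28

Total value 73 ≥ cost 64, so it is built.
Homeowner 1: others sum to 62; max(0, 64 - 62) = 2.
Homeowner 2: others sum to 54; max(0, 64 - 54) = 10.
Homeowner 3: others sum to 57; max(0, 64 - 57) = 7.
Homeowner 4: others sum to 55; max(0, 64 - 55) = 9.
Homeowner 5: others sum to 64; max(0, 64 - 64) = 0.
Total collected = 2 + 10 + 7 + 9 + 0 = 28.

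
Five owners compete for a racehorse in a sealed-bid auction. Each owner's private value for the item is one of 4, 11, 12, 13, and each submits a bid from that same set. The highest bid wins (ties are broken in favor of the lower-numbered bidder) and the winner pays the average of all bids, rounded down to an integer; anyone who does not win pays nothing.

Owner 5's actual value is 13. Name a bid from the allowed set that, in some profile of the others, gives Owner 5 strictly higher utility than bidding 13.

12

Suppose Owner 1 bids 4, Owner 2 bids 11, Owner 3 bids 11 and Owner 4 bids 11.
Bid 13: wins, pays 10, utility 13 - 10 = 3.
Bid 12: wins, pays 9, utility 13 - 9 = 4.
So bidding 12 beats truth here (4 > 3).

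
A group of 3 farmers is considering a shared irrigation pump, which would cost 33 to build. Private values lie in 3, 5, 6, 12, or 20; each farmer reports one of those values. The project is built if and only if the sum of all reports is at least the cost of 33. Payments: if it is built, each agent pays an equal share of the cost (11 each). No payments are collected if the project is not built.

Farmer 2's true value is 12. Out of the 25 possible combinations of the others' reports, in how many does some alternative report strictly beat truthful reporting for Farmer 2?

6

Others report (3, 12): truth gives 0; report 20 gives 1 > 0. Violating.
Others report (5, 12): truth gives 0; report 20 gives 1 > 0. Violating.
Others report (6, 12): truth gives 0; report 20 gives 1 > 0. Violating.
Others report (12, 3): truth gives 0; report 20 gives 1 > 0. Violating.
Others report (3, 3): truth gives 0; no alternative beats it.
Others report (3, 5): truth gives 0; no alternative beats it.
(Checking all 25 profiles: 6 have a profitable deviation, 19 do not.)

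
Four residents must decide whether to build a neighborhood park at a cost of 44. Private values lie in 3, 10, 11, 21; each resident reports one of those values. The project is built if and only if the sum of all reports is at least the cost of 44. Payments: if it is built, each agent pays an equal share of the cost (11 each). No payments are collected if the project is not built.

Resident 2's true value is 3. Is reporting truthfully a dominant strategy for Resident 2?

Yes

Check each profile of the others' reports and compare truth against every alternative report.
Others report (3, 10, 21): truth gives 0, best alternative gives -8.
Others report (3, 11, 21): truth gives 0, best alternative gives -8.
Others report (3, 21, 10): truth gives 0, best alternative gives -8.
Others report (3, 21, 11): truth gives 0, best alternative gives -8.
Others report (10, 3, 21): truth gives 0, best alternative gives -8.
Others report (10, 21, 3): truth gives 0, best alternative gives -8.
(Remaining 58 profiles checked similarly; truth is weakly best in each.)
In every case the truthful report is at least as good as any alternative, so it is a dominant strategy.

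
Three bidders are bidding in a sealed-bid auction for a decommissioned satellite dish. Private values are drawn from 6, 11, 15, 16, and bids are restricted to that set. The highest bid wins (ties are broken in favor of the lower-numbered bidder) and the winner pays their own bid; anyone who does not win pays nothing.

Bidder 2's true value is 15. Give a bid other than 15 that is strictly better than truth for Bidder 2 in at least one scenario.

Suppose Bidder 1 bids 6 and Bidder 3 bids 6.
Bid 15: wins, pays 15, utility 15 - 15 = 0.
Bid 11: wins, pays 11, utility 15 - 11 = 4.
So bidding 11 beats truth here (4 > 0).

11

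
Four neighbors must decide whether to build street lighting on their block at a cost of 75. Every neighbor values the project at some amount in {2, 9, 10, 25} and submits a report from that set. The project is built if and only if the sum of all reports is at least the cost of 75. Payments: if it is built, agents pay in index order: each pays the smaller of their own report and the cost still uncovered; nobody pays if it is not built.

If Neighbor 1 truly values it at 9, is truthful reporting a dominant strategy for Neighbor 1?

No

Consider the case where Neighbor 2 reports 25, Neighbor 3 reports 25 and Neighbor 4 reports 25.
Truthful report 9: project built, pays 9, utility 9 - 9 = 0.
Report 2 instead: project built, pays 2, utility 9 - 2 = 7.
Since 7 > 0, reporting 2 is strictly better here, so truthful reporting is not dominant.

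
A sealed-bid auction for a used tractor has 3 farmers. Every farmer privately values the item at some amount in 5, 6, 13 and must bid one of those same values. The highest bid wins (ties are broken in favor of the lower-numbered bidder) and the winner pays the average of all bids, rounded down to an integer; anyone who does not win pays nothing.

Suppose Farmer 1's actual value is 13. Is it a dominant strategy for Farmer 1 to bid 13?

No

Consider the case where Farmer 2 bids 5 and Farmer 3 bids 5.
Truthful bid 13: wins, pays 7, utility 13 - 7 = 6.
Bid 5 instead: wins, pays 5, utility 13 - 5 = 8.
Since 8 > 6, bidding 5 is strictly better here, so truthful bidding is not dominant.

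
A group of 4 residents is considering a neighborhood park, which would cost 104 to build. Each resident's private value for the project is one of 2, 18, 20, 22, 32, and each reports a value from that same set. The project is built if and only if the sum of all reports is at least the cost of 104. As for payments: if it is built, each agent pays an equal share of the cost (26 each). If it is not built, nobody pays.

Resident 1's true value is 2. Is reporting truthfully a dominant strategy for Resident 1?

Yes

Check each profile of the others' reports and compare truth against every alternative report.
Others report (22, 32, 32): truth gives 0, best alternative gives -24.
Others report (32, 22, 32): truth gives 0, best alternative gives -24.
Others report (32, 32, 22): truth gives 0, best alternative gives -24.
Others report (32, 32, 32): truth gives 0, best alternative gives -24.
Others report (2, 2, 2): truth gives 0, best alternative gives 0.
Others report (2, 2, 18): truth gives 0, best alternative gives 0.
(Remaining 119 profiles checked similarly; truth is weakly best in each.)
In every case the truthful report is at least as good as any alternative, so it is a dominant strategy.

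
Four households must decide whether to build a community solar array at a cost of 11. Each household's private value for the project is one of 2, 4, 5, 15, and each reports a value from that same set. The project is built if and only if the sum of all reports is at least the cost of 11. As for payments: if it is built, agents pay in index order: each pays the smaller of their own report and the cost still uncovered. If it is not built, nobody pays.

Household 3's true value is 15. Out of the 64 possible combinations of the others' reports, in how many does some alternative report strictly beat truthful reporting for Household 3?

Others report (2, 2, 2): truth gives 8; report 5 gives 10 > 8. Violating.
Others report (2, 2, 4): truth gives 8; report 4 gives 11 > 8. Violating.
Others report (2, 2, 5): truth gives 8; report 2 gives 13 > 8. Violating.
Others report (2, 2, 15): truth gives 8; report 2 gives 13 > 8. Violating.
Others report (2, 15, 2): truth gives 15; no alternative beats it.
Others report (2, 15, 4): truth gives 15; no alternative beats it.
(Checking all 64 profiles: 24 have a profitable deviation, 40 do not.)

24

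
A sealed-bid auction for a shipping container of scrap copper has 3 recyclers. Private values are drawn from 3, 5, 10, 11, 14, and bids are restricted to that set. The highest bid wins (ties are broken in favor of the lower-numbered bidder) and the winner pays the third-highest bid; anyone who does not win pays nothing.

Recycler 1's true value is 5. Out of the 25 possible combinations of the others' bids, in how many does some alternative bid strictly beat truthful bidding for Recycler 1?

6

Others bid (3, 10): truth gives 0; bid 10 gives 2 > 0. Violating.
Others bid (3, 11): truth gives 0; bid 11 gives 2 > 0. Violating.
Others bid (3, 14): truth gives 0; bid 14 gives 2 > 0. Violating.
Others bid (10, 3): truth gives 0; bid 10 gives 2 > 0. Violating.
Others bid (3, 3): truth gives 2; no alternative beats it.
Others bid (3, 5): truth gives 2; no alternative beats it.
(Checking all 25 profiles: 6 have a profitable deviation, 19 do not.)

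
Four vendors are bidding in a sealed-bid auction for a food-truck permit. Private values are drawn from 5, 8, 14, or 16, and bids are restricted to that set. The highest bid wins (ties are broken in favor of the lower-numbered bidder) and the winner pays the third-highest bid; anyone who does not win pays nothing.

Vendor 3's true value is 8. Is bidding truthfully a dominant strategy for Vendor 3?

No

Consider the case where Vendor 1 bids 5, Vendor 2 bids 5 and Vendor 4 bids 14.
Truthful bid 8: loses, pays 0, utility 0.
Bid 14 instead: wins, pays 5, utility 8 - 5 = 3.
Since 3 > 0, bidding 14 is strictly better here, so truthful bidding is not dominant.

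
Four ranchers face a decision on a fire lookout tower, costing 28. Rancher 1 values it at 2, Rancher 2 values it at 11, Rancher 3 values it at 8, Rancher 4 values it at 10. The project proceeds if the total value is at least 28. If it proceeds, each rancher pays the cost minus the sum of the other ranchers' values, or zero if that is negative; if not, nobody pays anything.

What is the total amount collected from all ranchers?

Total value 31 ≥ cost 28, so it is built.
Rancher 1: others sum to 29; max(0, 28 - 29) = 0.
Rancher 2: others sum to 20; max(0, 28 - 20) = 8.
Rancher 3: others sum to 23; max(0, 28 - 23) = 5.
Rancher 4: others sum to 21; max(0, 28 - 21) = 7.
Total collected = 0 + 8 + 5 + 7 = 20.

20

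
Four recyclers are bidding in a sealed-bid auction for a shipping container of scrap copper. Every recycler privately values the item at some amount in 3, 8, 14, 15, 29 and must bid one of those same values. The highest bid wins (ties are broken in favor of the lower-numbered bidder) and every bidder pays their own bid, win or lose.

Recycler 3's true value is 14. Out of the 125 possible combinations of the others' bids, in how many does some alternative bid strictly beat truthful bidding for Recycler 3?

115

Others bid (3, 3, 3): truth gives 0; bid 8 gives 6 > 0. Violating.
Others bid (3, 3, 8): truth gives 0; bid 8 gives 6 > 0. Violating.
Others bid (3, 3, 15): truth gives -14; bid 15 gives -1 > -14. Violating.
Others bid (3, 3, 29): truth gives -14; bid 3 gives -3 > -14. Violating.
Others bid (3, 3, 14): truth gives 0; no alternative beats it.
Others bid (3, 8, 3): truth gives 0; no alternative beats it.
(Checking all 125 profiles: 115 have a profitable deviation, 10 do not.)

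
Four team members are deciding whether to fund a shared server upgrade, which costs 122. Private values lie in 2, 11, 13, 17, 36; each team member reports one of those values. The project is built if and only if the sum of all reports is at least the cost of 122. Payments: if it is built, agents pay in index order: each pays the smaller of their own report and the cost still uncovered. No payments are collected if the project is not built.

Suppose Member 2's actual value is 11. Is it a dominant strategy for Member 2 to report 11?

Check each profile of the others' reports and compare truth against every alternative report.
Others report (2, 2, 2): truth gives 0, best alternative gives 0.
Others report (2, 2, 11): truth gives 0, best alternative gives 0.
Others report (2, 2, 13): truth gives 0, best alternative gives 0.
Others report (2, 2, 17): truth gives 0, best alternative gives 0.
Others report (2, 2, 36): truth gives 0, best alternative gives 0.
Others report (2, 11, 2): truth gives 0, best alternative gives 0.
(Remaining 119 profiles checked similarly; truth is weakly best in each.)
In every case the truthful report is at least as good as any alternative, so it is a dominant strategy.

Yes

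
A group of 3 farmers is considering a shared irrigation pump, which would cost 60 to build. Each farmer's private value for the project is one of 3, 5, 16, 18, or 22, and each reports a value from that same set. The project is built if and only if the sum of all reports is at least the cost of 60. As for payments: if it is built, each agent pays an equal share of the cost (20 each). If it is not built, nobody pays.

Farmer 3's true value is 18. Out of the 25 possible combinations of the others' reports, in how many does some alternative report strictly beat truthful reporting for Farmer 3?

1

Others report (22, 22): truth gives -2; report 3 gives 0 > -2. Violating.
Others report (3, 3): truth gives 0; no alternative beats it.
Others report (3, 5): truth gives 0; no alternative beats it.
(Checking all 25 profiles: 1 has a profitable deviation, 24 do not.)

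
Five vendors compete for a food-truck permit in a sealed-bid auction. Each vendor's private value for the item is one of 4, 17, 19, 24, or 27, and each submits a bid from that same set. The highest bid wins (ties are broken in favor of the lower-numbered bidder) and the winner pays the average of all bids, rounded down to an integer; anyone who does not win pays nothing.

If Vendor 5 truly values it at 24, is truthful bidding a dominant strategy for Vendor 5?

Consider the case where Vendor 1 bids 4, Vendor 2 bids 4, Vendor 3 bids 4 and Vendor 4 bids 4.
Truthful bid 24: wins, pays 8, utility 24 - 8 = 16.
Bid 17 instead: wins, pays 6, utility 24 - 6 = 18.
Since 18 > 16, bidding 17 is strictly better here, so truthful bidding is not dominant.

No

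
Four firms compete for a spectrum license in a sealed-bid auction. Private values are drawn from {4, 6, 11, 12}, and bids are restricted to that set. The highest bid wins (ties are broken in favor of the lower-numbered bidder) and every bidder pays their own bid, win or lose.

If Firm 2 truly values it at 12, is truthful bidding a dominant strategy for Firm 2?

Consider the case where Firm 1 bids 4, Firm 3 bids 4 and Firm 4 bids 4.
Truthful bid 12: wins, pays 12, utility 12 - 12 = 0.
Bid 6 instead: wins, pays 6, utility 12 - 6 = 6.
Since 6 > 0, bidding 6 is strictly better here, so truthful bidding is not dominant.

No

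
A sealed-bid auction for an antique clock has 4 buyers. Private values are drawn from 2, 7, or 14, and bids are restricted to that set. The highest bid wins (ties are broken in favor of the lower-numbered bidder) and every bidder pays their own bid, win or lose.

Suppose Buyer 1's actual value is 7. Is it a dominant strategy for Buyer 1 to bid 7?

No

Consider the case where Buyer 2 bids 2, Buyer 3 bids 2 and Buyer 4 bids 2.
Truthful bid 7: wins, pays 7, utility 7 - 7 = 0.
Bid 2 instead: wins, pays 2, utility 7 - 2 = 5.
Since 5 > 0, bidding 2 is strictly better here, so truthful bidding is not dominant.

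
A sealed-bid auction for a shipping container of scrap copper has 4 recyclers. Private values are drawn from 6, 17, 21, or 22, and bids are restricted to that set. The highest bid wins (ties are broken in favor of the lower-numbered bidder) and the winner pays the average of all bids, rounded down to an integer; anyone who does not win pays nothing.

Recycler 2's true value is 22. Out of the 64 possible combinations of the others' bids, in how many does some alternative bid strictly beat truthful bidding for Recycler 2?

Others bid (6, 6, 6): truth gives 12; bid 17 gives 14 > 12. Violating.
Others bid (6, 6, 17): truth gives 10; bid 17 gives 11 > 10. Violating.
Others bid (6, 17, 6): truth gives 10; bid 17 gives 11 > 10. Violating.
Others bid (6, 17, 17): truth gives 7; bid 17 gives 8 > 7. Violating.
Others bid (6, 6, 21): truth gives 9; no alternative beats it.
Others bid (6, 6, 22): truth gives 8; no alternative beats it.
(Checking all 64 profiles: 4 have a profitable deviation, 60 do not.)

4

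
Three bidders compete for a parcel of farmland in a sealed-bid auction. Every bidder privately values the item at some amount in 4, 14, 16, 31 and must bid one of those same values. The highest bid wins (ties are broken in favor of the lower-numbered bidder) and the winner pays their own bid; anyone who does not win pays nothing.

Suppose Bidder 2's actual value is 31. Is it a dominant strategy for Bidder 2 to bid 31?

No

Consider the case where Bidder 1 bids 4 and Bidder 3 bids 4.
Truthful bid 31: wins, pays 31, utility 31 - 31 = 0.
Bid 14 instead: wins, pays 14, utility 31 - 14 = 17.
Since 17 > 0, bidding 14 is strictly better here, so truthful bidding is not dominant.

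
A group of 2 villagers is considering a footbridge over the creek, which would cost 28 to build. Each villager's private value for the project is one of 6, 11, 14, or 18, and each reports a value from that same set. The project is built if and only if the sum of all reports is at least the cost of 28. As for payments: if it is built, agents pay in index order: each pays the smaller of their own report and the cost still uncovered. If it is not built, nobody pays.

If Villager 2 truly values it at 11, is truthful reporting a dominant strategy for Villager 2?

Yes

Check each profile of the others' reports and compare truth against every alternative report.
Others report (18): truth gives 1, best alternative gives 1.
Others report (6): truth gives 0, best alternative gives 0.
Others report (11): truth gives 0, best alternative gives 0.
Others report (14): truth gives 0, best alternative gives 0.
In every case the truthful report is at least as good as any alternative, so it is a dominant strategy.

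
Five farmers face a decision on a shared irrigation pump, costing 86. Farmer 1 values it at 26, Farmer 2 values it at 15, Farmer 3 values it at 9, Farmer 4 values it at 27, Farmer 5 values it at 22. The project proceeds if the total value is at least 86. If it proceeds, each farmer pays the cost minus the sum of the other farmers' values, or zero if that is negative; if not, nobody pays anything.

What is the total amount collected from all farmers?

Total value 99 ≥ cost 86, so it is built.
Farmer 1: others sum to 73; max(0, 86 - 73) = 13.
Farmer 2: others sum to 84; max(0, 86 - 84) = 2.
Farmer 3: others sum to 90; max(0, 86 - 90) = 0.
Farmer 4: others sum to 72; max(0, 86 - 72) = 14.
Farmer 5: others sum to 77; max(0, 86 - 77) = 9.
Total collected = 13 + 2 + 0 + 14 + 9 = 38.

38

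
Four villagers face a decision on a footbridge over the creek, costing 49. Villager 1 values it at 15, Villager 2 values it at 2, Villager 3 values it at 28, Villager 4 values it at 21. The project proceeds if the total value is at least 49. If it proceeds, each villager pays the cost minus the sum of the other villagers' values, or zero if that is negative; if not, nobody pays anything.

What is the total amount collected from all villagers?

15

Total value 66 ≥ cost 49, so it is built.
Villager 1: others sum to 51; max(0, 49 - 51) = 0.
Villager 2: others sum to 64; max(0, 49 - 64) = 0.
Villager 3: others sum to 38; max(0, 49 - 38) = 11.
Villager 4: others sum to 45; max(0, 49 - 45) = 4.
Total collected = 0 + 0 + 11 + 4 = 15.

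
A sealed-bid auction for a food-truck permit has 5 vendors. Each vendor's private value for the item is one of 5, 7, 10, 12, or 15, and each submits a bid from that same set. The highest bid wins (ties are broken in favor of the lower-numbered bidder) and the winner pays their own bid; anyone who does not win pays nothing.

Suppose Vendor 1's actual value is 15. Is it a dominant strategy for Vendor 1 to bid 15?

No

Consider the case where Vendor 2 bids 5, Vendor 3 bids 5, Vendor 4 bids 5 and Vendor 5 bids 5.
Truthful bid 15: wins, pays 15, utility 15 - 15 = 0.
Bid 5 instead: wins, pays 5, utility 15 - 5 = 10.
Since 10 > 0, bidding 5 is strictly better here, so truthful bidding is not dominant.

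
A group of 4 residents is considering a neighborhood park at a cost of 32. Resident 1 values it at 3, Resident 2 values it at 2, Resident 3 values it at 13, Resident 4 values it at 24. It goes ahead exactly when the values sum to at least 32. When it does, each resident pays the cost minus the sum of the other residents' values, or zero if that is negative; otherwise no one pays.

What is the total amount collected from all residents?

17

Total value 42 ≥ cost 32, so it is built.
Resident 1: others sum to 39; max(0, 32 - 39) = 0.
Resident 2: others sum to 40; max(0, 32 - 40) = 0.
Resident 3: others sum to 29; max(0, 32 - 29) = 3.
Resident 4: others sum to 18; max(0, 32 - 18) = 14.
Total collected = 0 + 0 + 3 + 14 = 17.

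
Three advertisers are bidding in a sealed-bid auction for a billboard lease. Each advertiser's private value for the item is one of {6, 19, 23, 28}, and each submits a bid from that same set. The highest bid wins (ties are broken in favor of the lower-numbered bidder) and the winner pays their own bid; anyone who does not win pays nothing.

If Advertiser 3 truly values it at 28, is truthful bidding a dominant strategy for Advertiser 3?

No

Consider the case where Advertiser 1 bids 6 and Advertiser 2 bids 6.
Truthful bid 28: wins, pays 28, utility 28 - 28 = 0.
Bid 19 instead: wins, pays 19, utility 28 - 19 = 9.
Since 9 > 0, bidding 19 is strictly better here, so truthful bidding is not dominant.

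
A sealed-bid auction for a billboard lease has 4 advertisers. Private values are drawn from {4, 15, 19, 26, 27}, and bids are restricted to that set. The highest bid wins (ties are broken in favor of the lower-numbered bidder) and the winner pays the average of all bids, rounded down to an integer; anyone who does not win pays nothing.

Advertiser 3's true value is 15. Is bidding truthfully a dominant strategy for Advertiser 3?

Consider the case where Advertiser 1 bids 4, Advertiser 2 bids 4 and Advertiser 4 bids 19.
Truthful bid 15: loses, pays 0, utility 0.
Bid 19 instead: wins, pays 11, utility 15 - 11 = 4.
Since 4 > 0, bidding 19 is strictly better here, so truthful bidding is not dominant.

No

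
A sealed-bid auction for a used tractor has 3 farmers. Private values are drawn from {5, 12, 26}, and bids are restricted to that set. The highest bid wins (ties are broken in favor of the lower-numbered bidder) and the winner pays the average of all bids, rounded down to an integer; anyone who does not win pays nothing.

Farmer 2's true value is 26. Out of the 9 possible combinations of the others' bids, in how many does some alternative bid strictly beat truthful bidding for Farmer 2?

2

Others bid (5, 5): truth gives 14; bid 12 gives 19 > 14. Violating.
Others bid (5, 12): truth gives 12; bid 12 gives 17 > 12. Violating.
Others bid (5, 26): truth gives 7; no alternative beats it.
Others bid (12, 5): truth gives 12; no alternative beats it.
(Checking all 9 profiles: 2 have a profitable deviation, 7 do not.)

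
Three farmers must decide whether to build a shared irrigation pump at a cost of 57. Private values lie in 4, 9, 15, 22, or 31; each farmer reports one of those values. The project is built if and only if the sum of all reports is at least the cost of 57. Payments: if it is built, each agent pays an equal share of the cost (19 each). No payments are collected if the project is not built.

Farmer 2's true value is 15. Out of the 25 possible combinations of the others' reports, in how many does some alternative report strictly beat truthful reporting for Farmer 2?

Others report (15, 31): truth gives -4; report 4 gives 0 > -4. Violating.
Others report (22, 22): truth gives -4; report 4 gives 0 > -4. Violating.
Others report (31, 15): truth gives -4; report 4 gives 0 > -4. Violating.
Others report (4, 4): truth gives 0; no alternative beats it.
Others report (4, 9): truth gives 0; no alternative beats it.
(Checking all 25 profiles: 3 have a profitable deviation, 22 do not.)

3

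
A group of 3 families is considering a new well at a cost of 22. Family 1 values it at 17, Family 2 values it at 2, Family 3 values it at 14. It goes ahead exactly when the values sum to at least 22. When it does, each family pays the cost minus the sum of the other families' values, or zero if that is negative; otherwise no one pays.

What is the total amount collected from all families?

9

Total value 33 ≥ cost 22, so it is built.
Family 1: others sum to 16; max(0, 22 - 16) = 6.
Family 2: others sum to 31; max(0, 22 - 31) = 0.
Family 3: others sum to 19; max(0, 22 - 19) = 3.
Total collected = 6 + 0 + 3 = 9.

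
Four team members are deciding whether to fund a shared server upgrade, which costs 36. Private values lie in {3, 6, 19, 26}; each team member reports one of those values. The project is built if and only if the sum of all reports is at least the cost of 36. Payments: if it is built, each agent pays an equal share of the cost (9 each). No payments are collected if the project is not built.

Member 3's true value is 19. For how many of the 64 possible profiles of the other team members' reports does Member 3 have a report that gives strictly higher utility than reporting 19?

Others report (3, 3, 6): truth gives 0; report 26 gives 10 > 0. Violating.
Others report (3, 6, 3): truth gives 0; report 26 gives 10 > 0. Violating.
Others report (3, 6, 6): truth gives 0; report 26 gives 10 > 0. Violating.
Others report (6, 3, 3): truth gives 0; report 26 gives 10 > 0. Violating.
Others report (3, 3, 3): truth gives 0; no alternative beats it.
Others report (3, 3, 19): truth gives 10; no alternative beats it.
(Checking all 64 profiles: 6 have a profitable deviation, 58 do not.)

6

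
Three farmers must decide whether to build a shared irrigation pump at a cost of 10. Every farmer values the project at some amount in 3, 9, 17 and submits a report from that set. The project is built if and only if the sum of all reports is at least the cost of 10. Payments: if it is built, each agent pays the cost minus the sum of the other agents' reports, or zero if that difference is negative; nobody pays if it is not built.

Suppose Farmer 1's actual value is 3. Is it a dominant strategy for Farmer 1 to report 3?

Check each profile of the others' reports and compare truth against every alternative report.
Others report (3, 3): truth gives 0, best alternative gives -1.
Others report (3, 9): truth gives 3, best alternative gives 3.
Others report (3, 17): truth gives 3, best alternative gives 3.
Others report (9, 3): truth gives 3, best alternative gives 3.
Others report (9, 9): truth gives 3, best alternative gives 3.
Others report (9, 17): truth gives 3, best alternative gives 3.
(Remaining 3 profiles checked similarly; truth is weakly best in each.)
In every case the truthful report is at least as good as any alternative, so it is a dominant strategy.

Yes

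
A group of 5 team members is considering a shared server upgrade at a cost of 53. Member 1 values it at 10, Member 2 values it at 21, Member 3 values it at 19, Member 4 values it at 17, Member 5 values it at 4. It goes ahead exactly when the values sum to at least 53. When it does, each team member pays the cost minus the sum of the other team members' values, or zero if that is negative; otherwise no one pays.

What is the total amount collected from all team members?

4

Total value 71 ≥ cost 53, so it is built.
Member 1: others sum to 61; max(0, 53 - 61) = 0.
Member 2: others sum to 50; max(0, 53 - 50) = 3.
Member 3: others sum to 52; max(0, 53 - 52) = 1.
Member 4: others sum to 54; max(0, 53 - 54) = 0.
Member 5: others sum to 67; max(0, 53 - 67) = 0.
Total collected = 0 + 3 + 1 + 0 + 0 = 4.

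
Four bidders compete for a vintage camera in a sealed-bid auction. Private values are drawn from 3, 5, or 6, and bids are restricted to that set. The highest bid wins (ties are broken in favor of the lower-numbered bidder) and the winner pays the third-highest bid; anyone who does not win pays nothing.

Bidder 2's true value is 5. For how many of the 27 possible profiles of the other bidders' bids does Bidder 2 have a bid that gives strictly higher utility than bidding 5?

Others bid (3, 3, 6): truth gives 0; bid 6 gives 2 > 0. Violating.
Others bid (3, 6, 3): truth gives 0; bid 6 gives 2 > 0. Violating.
Others bid (5, 3, 3): truth gives 0; bid 6 gives 2 > 0. Violating.
Others bid (3, 3, 3): truth gives 2; no alternative beats it.
Others bid (3, 3, 5): truth gives 2; no alternative beats it.
(Checking all 27 profiles: 3 have a profitable deviation, 24 do not.)

3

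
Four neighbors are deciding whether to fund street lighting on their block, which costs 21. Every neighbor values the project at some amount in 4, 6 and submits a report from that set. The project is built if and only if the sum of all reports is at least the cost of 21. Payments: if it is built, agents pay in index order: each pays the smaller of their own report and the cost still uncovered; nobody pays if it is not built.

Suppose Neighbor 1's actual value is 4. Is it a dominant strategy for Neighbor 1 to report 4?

Check each profile of the others' reports and compare truth against every alternative report.
Others report (4, 6, 6): truth gives 0, best alternative gives -2.
Others report (6, 4, 6): truth gives 0, best alternative gives -2.
Others report (6, 6, 4): truth gives 0, best alternative gives -2.
Others report (6, 6, 6): truth gives 0, best alternative gives -2.
Others report (4, 4, 4): truth gives 0, best alternative gives 0.
Others report (4, 4, 6): truth gives 0, best alternative gives 0.
(Remaining 2 profiles checked similarly; truth is weakly best in each.)
In every case the truthful report is at least as good as any alternative, so it is a dominant strategy.

Yes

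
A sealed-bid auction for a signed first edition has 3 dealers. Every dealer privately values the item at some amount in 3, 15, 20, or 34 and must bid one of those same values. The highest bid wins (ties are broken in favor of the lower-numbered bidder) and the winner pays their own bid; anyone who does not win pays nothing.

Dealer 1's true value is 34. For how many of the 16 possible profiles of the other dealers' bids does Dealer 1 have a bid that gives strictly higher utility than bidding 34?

Others bid (3, 3): truth gives 0; bid 3 gives 31 > 0. Violating.
Others bid (3, 15): truth gives 0; bid 15 gives 19 > 0. Violating.
Others bid (3, 20): truth gives 0; bid 20 gives 14 > 0. Violating.
Others bid (15, 3): truth gives 0; bid 15 gives 19 > 0. Violating.
Others bid (3, 34): truth gives 0; no alternative beats it.
Others bid (15, 34): truth gives 0; no alternative beats it.
(Checking all 16 profiles: 9 have a profitable deviation, 7 do not.)

9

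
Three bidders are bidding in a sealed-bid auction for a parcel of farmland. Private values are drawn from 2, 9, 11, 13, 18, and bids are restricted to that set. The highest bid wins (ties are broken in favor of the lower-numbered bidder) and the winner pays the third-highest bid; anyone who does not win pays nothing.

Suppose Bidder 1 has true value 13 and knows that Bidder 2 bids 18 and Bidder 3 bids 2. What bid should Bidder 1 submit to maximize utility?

Bid 2: loses, pays 0, utility 0.
Bid 9: loses, pays 0, utility 0.
Bid 11: loses, pays 0, utility 0.
Bid 13: loses, pays 0, utility 0.
Bid 18: wins, pays 2, utility 13 - 2 = 11.
The best choice is 18 with utility 11.

18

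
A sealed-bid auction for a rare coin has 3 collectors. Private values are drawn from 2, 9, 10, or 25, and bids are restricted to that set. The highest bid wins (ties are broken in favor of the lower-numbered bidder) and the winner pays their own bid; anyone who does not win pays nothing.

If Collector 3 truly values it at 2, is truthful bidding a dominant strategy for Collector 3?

Check each profile of the others' bids and compare truth against every alternative bid.
Others bid (2, 2): truth gives 0, best alternative gives -7.
Others bid (2, 9): truth gives 0, best alternative gives 0.
Others bid (2, 10): truth gives 0, best alternative gives 0.
Others bid (2, 25): truth gives 0, best alternative gives 0.
Others bid (9, 2): truth gives 0, best alternative gives 0.
Others bid (9, 9): truth gives 0, best alternative gives 0.
(Remaining 10 profiles checked similarly; truth is weakly best in each.)
In every case the truthful bid is at least as good as any alternative, so it is a dominant strategy.

Yes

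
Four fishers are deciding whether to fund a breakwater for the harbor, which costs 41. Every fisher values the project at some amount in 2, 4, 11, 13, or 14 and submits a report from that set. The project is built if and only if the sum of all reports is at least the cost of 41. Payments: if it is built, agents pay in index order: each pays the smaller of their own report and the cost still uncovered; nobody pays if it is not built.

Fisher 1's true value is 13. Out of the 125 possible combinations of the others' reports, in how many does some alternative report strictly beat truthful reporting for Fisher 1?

Others report (2, 14, 14): truth gives 0; report 11 gives 2 > 0. Violating.
Others report (4, 13, 13): truth gives 0; report 11 gives 2 > 0. Violating.
Others report (4, 13, 14): truth gives 0; report 11 gives 2 > 0. Violating.
Others report (4, 14, 13): truth gives 0; report 11 gives 2 > 0. Violating.
Others report (2, 2, 2): truth gives 0; no alternative beats it.
Others report (2, 2, 4): truth gives 0; no alternative beats it.
(Checking all 125 profiles: 42 have a profitable deviation, 83 do not.)

42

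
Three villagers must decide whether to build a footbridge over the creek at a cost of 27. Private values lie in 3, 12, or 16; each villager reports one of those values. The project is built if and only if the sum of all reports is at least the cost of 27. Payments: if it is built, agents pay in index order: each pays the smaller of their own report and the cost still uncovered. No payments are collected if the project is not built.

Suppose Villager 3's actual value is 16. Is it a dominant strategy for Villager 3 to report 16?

Check each profile of the others' reports and compare truth against every alternative report.
Others report (12, 16): truth gives 16, best alternative gives 16.
Others report (16, 12): truth gives 16, best alternative gives 16.
Others report (16, 16): truth gives 16, best alternative gives 16.
Others report (12, 12): truth gives 13, best alternative gives 13.
Others report (3, 16): truth gives 8, best alternative gives 8.
Others report (16, 3): truth gives 8, best alternative gives 8.
(Remaining 3 profiles checked similarly; truth is weakly best in each.)
In every case the truthful report is at least as good as any alternative, so it is a dominant strategy.

Yes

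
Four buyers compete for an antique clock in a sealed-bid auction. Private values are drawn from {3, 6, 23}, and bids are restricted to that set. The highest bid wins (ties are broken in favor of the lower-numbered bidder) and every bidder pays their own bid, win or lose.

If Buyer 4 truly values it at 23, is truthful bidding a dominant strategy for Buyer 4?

Consider the case where Buyer 1 bids 3, Buyer 2 bids 3 and Buyer 3 bids 3.
Truthful bid 23: wins, pays 23, utility 23 - 23 = 0.
Bid 6 instead: wins, pays 6, utility 23 - 6 = 17.
Since 17 > 0, bidding 6 is strictly better here, so truthful bidding is not dominant.

No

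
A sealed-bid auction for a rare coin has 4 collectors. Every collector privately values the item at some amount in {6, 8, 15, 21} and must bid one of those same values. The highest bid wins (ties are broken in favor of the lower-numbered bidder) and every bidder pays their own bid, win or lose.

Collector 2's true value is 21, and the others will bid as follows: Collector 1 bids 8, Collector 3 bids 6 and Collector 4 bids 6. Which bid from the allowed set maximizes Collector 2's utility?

Bid 6: loses but pays 6, utility -6.
Bid 8: loses but pays 8, utility -8.
Bid 15: wins, pays 15, utility 21 - 15 = 6.
Bid 21: wins, pays 21, utility 21 - 21 = 0.
The best choice is 15 with utility 6.

15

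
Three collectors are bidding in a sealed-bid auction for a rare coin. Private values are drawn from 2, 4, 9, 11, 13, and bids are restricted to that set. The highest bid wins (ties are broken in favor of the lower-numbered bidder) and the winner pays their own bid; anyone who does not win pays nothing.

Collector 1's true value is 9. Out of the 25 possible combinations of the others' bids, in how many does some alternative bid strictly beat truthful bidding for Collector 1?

4

Others bid (2, 2): truth gives 0; bid 2 gives 7 > 0. Violating.
Others bid (2, 4): truth gives 0; bid 4 gives 5 > 0. Violating.
Others bid (4, 2): truth gives 0; bid 4 gives 5 > 0. Violating.
Others bid (4, 4): truth gives 0; bid 4 gives 5 > 0. Violating.
Others bid (2, 9): truth gives 0; no alternative beats it.
Others bid (2, 11): truth gives 0; no alternative beats it.
(Checking all 25 profiles: 4 have a profitable deviation, 21 do not.)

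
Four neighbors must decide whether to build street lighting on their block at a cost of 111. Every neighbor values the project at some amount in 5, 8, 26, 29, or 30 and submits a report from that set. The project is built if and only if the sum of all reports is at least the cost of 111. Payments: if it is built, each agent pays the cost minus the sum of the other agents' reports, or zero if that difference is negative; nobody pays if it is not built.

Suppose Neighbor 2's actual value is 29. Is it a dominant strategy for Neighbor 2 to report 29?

Yes

Check each profile of the others' reports and compare truth against every alternative report.
Others report (30, 30, 30): truth gives 8, best alternative gives 8.
Others report (29, 30, 30): truth gives 7, best alternative gives 7.
Others report (30, 29, 30): truth gives 7, best alternative gives 7.
Others report (30, 30, 29): truth gives 7, best alternative gives 7.
Others report (29, 29, 30): truth gives 6, best alternative gives 6.
Others report (29, 30, 29): truth gives 6, best alternative gives 6.
(Remaining 119 profiles checked similarly; truth is weakly best in each.)
In every case the truthful report is at least as good as any alternative, so it is a dominant strategy.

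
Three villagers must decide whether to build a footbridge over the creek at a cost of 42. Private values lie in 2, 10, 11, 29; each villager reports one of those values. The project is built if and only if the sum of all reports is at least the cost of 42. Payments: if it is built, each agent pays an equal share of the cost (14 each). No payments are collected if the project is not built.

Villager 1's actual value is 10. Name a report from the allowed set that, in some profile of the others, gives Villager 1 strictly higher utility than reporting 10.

2

Suppose Villager 2 reports 10 and Villager 3 reports 29.
Report 10: project built, pays 14, utility 10 - 14 = -4.
Report 2: project not built, utility 0.
So reporting 2 beats truth here (0 > -4).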